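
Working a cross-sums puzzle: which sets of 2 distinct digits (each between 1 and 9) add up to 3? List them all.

{1,2}

2 distinct digits from 1–9 sum between 3 and 17.
Only one set works: {1,2}.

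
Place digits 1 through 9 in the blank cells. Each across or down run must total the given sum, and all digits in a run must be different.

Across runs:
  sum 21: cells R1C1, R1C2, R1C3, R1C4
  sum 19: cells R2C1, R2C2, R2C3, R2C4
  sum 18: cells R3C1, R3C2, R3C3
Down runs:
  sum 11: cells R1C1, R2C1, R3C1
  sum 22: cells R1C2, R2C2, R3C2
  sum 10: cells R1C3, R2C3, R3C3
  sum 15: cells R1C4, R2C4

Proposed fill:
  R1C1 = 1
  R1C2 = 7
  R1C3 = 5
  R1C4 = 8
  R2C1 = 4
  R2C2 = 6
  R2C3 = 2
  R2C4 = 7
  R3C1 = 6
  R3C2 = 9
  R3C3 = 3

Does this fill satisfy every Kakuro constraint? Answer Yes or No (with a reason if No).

Across: 1+7+5+8=21; 4+6+2+7=19; 6+9+3=18. Down: 1+4+6=11; 7+6+9=22; 5+2+3=10; 8+7=15. No digit repeats within any run.

Yes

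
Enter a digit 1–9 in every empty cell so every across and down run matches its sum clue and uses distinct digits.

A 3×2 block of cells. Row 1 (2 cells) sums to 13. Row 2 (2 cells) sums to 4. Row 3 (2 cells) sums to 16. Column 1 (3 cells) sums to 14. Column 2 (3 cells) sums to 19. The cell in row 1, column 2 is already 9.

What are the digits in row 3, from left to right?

9 7

4 in 2 cells must be {1,3}; 16 in 2 cells must be {7,9}.
(1,1) = 13 − 9 = 4 completes the 13 across.
Given what's placed, (2,2) must be 3 to fit the 4 across and 19 down.
(3,2) = 19 − 12 = 7 completes the 19 down.
(2,1) = 4 − 3 = 1 completes the 4 across.
(3,1) = 16 − 7 = 9 completes the 16 across.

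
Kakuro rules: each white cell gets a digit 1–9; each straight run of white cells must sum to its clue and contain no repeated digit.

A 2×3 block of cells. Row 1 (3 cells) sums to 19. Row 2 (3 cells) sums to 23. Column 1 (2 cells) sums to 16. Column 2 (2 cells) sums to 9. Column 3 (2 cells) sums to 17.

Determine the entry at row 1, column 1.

23 in 3 cells must be {6,8,9}; 16 in 2 cells must be {7,9}; 17 in 2 cells must be {8,9}.
The 23 across and the 16 down share only 9, so (2,1) = 9.
Given what's placed, (2,3) must be 8 to fit the 23 across and 17 down.
(1,1) = 16 − 9 = 7 completes the 16 down.
(1,3) = 17 − 8 = 9 completes the 17 down.
(2,2) = 23 − 17 = 6 completes the 23 across.
(1,2) = 19 − 16 = 3 completes the 19 across.

7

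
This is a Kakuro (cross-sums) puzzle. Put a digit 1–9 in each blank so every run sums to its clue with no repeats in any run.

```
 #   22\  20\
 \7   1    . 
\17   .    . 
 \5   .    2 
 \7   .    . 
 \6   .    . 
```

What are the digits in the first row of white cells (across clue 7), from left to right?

1 6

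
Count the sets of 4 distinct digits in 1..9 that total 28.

2

4 distinct digits from 1–9 sum between 10 and 30.
Enumerating: {4,7,8,9}, {5,6,8,9}.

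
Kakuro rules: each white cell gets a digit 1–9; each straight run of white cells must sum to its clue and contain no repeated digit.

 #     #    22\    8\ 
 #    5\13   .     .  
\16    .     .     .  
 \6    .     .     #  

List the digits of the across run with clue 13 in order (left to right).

The 6 across and the 22 down share only 5, so R3C2 = 5.
R3C1 = 6 − 5 = 1 completes the 6 across.
R2C1 = 5 − 1 = 4 completes the 5 down.
R2C2 = 9: the only remaining digit allowed by both the 16 across and the 22 down.
R2C3 = 16 − 13 = 3 completes the 16 across.
R1C2 = 22 − 14 = 8 completes the 22 down.
R1C3 = 13 − 8 = 5 completes the 13 across.

8 5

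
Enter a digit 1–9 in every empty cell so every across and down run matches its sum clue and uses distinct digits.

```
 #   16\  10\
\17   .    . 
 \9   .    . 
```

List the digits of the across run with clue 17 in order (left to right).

9 8

17 in 2 cells must be {8,9}; 16 in 2 cells must be {7,9}.
The 17 across and the 16 down share only 9, so R1C1 = 9.
R1C2 = 17 − 9 = 8 completes the 17 across.
R2C1 = 16 − 9 = 7 completes the 16 down.
R2C2 = 9 − 7 = 2 completes the 9 across.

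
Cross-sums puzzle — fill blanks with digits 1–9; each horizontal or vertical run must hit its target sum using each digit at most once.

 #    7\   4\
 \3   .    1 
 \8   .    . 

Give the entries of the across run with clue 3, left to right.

2, 1

3 in 2 cells must be {1,2}; 4 in 2 cells must be {1,3}.
R1C1 = 3 − 1 = 2 completes the 3 across.
R2C1 = 7 − 2 = 5 completes the 7 down.
R2C2 = 8 − 5 = 3 completes the 8 across.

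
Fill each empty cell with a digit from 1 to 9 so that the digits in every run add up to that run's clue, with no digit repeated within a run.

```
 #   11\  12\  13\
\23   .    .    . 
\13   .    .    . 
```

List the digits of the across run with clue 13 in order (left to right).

23 in 3 cells must be {6,8,9}.
Nothing is forced directly, so branch on R1C3, whose candidates are 6 or 8 or 9. If R1C3 = 8: that forces R1C2 = 9, R2C2 = 3, after which R2C3 would have to be in {1,2,4,6,8,9} for the 13 across but in {5} for the 13 down — contradiction. If R1C3 = 9: that forces R1C2 = 8, R2C2 = 4, after which R2C3 would have to be in {1,2,3,6,7,8} for the 13 across but in {4} for the 13 down — contradiction. So R1C3 = 6.
R2C3 = 13 − 6 = 7 completes the 13 down.
Nothing is forced directly, so branch on R2C2, whose candidates are 4 or 5. If R2C2 = 5: then R1C2 would have to be in {8,9} for the 23 across but in {7} for the 12 down — contradiction. So R2C2 = 4.
R1C2 = 12 − 4 = 8 completes the 12 down.
R2C1 = 13 − 11 = 2 completes the 13 across.
R1C1 = 23 − 14 = 9 completes the 23 across.

2 4 7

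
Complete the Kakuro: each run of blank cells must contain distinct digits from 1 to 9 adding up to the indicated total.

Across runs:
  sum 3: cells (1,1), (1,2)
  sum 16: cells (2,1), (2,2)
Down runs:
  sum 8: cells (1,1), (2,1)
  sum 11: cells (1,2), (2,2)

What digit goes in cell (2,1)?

3 in 2 cells must be {1,2}; 16 in 2 cells must be {7,9}.
The 3 across and the 11 down share only 2, so (1,2) = 2.
The 16 across and the 8 down share only 7, so (2,1) = 7.
(2,2) = 16 − 7 = 9 completes the 16 across.
(1,1) = 3 − 2 = 1 completes the 3 across.

7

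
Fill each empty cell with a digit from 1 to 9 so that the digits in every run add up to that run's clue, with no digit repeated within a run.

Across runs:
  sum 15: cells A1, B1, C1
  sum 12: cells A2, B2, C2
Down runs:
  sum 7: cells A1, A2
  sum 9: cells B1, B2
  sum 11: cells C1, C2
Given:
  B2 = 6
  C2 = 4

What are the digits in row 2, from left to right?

2 6 4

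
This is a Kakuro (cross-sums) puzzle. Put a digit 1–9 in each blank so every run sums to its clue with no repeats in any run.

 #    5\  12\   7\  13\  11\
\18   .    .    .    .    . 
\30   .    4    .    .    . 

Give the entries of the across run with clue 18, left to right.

R1C2 = 12 − 4 = 8 completes the 12 down.
Given what's placed, R1C4 must be 4 to fit the 18 across and 13 down.
R2C4 = 13 − 4 = 9 completes the 13 down.
No cell is forced outright now. R1C5 can only be 2 or 3 (the digits allowed by both its 18 across and its 11 down). If R1C5 = 2: then R2C5 would have to be in {2,3,6,7,8} for the 30 across but in {9} for the 11 down — contradiction. So R1C5 = 3.
R2C5 = 11 − 3 = 8 completes the 11 down.
No cell is forced outright now. R2C1 can only be 2 or 3 (the digits allowed by both its 30 across and its 5 down). If R2C1 = 2: then R1C1 would have to be in {1,2} for the 18 across but in {3} for the 5 down — contradiction. So R2C1 = 3.
R1C1 = 5 − 3 = 2 completes the 5 down.
R1C3 = 18 − 17 = 1 completes the 18 across.

2, 8, 1, 4, 3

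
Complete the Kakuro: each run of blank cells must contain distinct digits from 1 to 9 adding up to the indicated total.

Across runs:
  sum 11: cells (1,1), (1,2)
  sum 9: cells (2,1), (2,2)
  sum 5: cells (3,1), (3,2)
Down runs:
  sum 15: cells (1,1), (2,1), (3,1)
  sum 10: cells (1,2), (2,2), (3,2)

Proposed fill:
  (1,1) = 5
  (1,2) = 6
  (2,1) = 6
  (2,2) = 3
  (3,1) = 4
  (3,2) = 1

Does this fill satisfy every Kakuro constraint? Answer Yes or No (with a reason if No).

Across: 5+6=11; 6+3=9; 4+1=5. Down: 5+6+4=15; 6+3+1=10. No digit repeats within any run.

Yes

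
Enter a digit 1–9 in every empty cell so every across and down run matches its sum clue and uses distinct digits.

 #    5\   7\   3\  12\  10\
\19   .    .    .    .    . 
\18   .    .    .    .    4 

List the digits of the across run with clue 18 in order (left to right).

2, 6, 1, 5, 4

3 in 2 cells must be {1,2}.
R1C5 = 10 − 4 = 6 completes the 10 down.
Nothing is forced directly, so branch on R2C4, whose candidates are 3 or 5 or 8. If R2C4 = 3: then R1C4 would have to be in {1,2,3,4,5,7} for the 19 across but in {9} for the 12 down — contradiction. If R2C4 = 8: that forces R1C4 = 4, R1C3 = 1, R2C3 = 2, R1C1 = 3, R1C2 = 5, after which R2C1 would have to be in {1,3} for the 18 across but in {2} for the 5 down — contradiction. So R2C4 = 5.
R1C4 = 12 − 5 = 7 completes the 12 down.
No cell is forced outright now. R2C1 can only be 1 or 2 (the digits allowed by both its 18 across and its 5 down). If R2C1 = 1: then R1C1 would have to be in {1,2,3} for the 19 across but in {4} for the 5 down — contradiction. So R2C1 = 2.
R1C1 = 5 − 2 = 3 completes the 5 down.
Given what's placed, R2C3 must be 1 to fit the 18 across and 3 down.
R1C3 = 3 − 1 = 2 completes the 3 down.
R2C2 = 18 − 12 = 6 completes the 18 across.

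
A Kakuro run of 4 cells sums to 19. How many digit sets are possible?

11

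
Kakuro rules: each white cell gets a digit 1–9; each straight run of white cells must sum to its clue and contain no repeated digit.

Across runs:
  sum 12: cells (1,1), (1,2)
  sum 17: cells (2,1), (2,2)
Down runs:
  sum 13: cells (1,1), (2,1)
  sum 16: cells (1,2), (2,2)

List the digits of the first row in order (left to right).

5 7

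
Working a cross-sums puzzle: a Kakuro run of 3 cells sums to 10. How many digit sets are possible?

4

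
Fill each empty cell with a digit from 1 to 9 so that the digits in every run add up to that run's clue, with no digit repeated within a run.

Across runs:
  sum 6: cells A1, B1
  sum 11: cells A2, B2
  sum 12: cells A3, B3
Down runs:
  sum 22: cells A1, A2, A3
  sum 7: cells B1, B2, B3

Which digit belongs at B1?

7 in 3 cells must be {1,2,4}.
The 6 across and the 22 down share only 5, so A1 = 5.
B1 = 6 − 5 = 1 completes the 6 across.
Given what's placed, B3 must be 4 to fit the 12 across and 7 down.
B2 = 7 − 5 = 2 completes the 7 down.
A3 = 12 − 4 = 8 completes the 12 across.
A2 = 11 − 2 = 9 completes the 11 across.

1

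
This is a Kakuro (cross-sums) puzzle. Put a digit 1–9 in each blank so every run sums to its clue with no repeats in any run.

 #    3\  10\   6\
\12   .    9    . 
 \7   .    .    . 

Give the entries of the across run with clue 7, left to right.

7 in 3 cells must be {1,2,4}; 3 in 2 cells must be {1,2}.
R2C2 = 10 − 9 = 1 completes the 10 down.
Given what's placed, R2C1 must be 2 to fit the 7 across and 3 down.
R2C3 = 7 − 3 = 4 completes the 7 across.
R1C1 = 3 − 2 = 1 completes the 3 down.
R1C3 = 12 − 10 = 2 completes the 12 across.

2 1 4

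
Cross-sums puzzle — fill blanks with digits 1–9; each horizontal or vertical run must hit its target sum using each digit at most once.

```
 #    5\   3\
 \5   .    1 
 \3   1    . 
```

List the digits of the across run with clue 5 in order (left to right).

4 1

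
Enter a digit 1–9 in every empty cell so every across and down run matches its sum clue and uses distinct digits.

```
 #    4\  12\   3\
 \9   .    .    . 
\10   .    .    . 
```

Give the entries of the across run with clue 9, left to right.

3 5 1

4 in 2 cells must be {1,3}; 3 in 2 cells must be {1,2}.
Nothing is forced directly, so branch on R1C3, whose candidates are 1 or 2. If R1C3 = 2: that forces R2C3 = 1, R2C1 = 3, after which R2C2 would have to be in {6} for the 10 across but in {3,4,5,7,8,9} for the 12 down — contradiction. So R1C3 = 1.
Given what's placed, R1C1 must be 3 to fit the 9 across and 4 down.
R1C2 = 9 − 4 = 5 completes the 9 across.
R2C1 = 4 − 3 = 1 completes the 4 down.
R2C2 = 12 − 5 = 7 completes the 12 down.
R2C3 = 10 − 8 = 2 completes the 10 across.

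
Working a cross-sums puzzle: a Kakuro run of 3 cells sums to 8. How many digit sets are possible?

3 distinct digits from 1–9 sum between 6 and 24.
Enumerating: {1,2,5}, {1,3,4}.

2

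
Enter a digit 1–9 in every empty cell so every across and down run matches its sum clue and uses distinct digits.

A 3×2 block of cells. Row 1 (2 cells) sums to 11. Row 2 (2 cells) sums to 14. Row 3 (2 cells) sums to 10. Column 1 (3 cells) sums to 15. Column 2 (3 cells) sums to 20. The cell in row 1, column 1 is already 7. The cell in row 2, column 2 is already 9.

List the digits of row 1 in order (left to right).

(1,2) = 11 − 7 = 4 completes the 11 across.
(2,1) = 14 − 9 = 5 completes the 14 across.
(3,1) = 15 − 12 = 3 completes the 15 down.
(3,2) = 10 − 3 = 7 completes the 10 across.

7 4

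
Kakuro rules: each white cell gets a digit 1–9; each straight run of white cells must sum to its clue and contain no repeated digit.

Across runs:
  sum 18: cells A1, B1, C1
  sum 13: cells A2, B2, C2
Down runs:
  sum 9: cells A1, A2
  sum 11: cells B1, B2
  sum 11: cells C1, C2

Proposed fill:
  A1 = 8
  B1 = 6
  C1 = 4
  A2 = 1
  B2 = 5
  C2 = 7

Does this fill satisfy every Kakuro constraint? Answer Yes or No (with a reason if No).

Yes

Across: 8+6+4=18; 1+5+7=13. Down: 8+1=9; 6+5=11; 4+7=11. No digit repeats within any run.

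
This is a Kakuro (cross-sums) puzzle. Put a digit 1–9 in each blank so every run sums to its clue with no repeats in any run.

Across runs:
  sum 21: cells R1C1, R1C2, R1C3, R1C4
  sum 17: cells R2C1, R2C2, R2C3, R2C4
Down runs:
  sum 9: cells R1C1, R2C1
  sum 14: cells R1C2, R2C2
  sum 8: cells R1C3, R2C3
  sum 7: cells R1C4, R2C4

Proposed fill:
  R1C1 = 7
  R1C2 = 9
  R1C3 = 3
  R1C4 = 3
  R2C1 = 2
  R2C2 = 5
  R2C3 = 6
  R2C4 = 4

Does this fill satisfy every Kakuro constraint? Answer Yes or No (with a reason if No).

No — the across run R1C1–R1C4 sums to 22, not 21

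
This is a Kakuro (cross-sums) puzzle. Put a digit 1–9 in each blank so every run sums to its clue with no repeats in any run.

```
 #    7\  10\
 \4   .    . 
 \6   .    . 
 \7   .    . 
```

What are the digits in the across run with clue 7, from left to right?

4 in 2 cells must be {1,3}; 7 in 3 cells must be {1,2,4}.
The 4 across and the 7 down share only 1, so R1C1 = 1.
R1C2 = 4 − 1 = 3 completes the 4 across.
Nothing is forced directly, so branch on R2C1, whose candidates are 2 or 4. If R2C1 = 2: then R2C2 would have to be in {4} for the 6 across but in {1,2,5,6} for the 10 down — contradiction. So R2C1 = 4.
R2C2 = 6 − 4 = 2 completes the 6 across.
R3C1 = 7 − 5 = 2 completes the 7 down.
R3C2 = 7 − 2 = 5 completes the 7 across.

2, 5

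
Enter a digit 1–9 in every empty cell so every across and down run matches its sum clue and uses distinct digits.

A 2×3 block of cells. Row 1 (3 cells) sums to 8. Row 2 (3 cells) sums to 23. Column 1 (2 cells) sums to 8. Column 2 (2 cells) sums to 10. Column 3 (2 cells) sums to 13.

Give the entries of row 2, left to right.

6 9 8

23 in 3 cells must be {6,8,9}.
The 23 across and the 8 down share only 6, so (2,1) = 6.
(1,1) = 8 − 6 = 2 completes the 8 down.
Given what's placed, (1,2) must be 1 to fit the 8 across and 10 down.
(1,3) = 8 − 3 = 5 completes the 8 across.
(2,2) = 10 − 1 = 9 completes the 10 down.
(2,3) = 23 − 15 = 8 completes the 23 across.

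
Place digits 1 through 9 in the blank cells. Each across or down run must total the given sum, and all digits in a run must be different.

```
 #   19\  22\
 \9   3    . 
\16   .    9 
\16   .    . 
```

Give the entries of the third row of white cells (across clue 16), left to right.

9, 7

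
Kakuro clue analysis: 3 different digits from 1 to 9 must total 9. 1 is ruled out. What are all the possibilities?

{2,3,4}

3 distinct digits from 1–9 sum between 6 and 24.
Dropping sets that contain 1.
Only one set works: {2,3,4}.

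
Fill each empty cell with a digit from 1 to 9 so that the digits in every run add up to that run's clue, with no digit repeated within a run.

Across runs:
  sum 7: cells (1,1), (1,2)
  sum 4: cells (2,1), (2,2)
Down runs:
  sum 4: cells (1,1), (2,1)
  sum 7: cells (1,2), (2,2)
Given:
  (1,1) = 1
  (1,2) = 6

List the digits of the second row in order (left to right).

3, 1

4 in 2 cells must be {1,3}.
(2,1) = 4 − 1 = 3 completes the 4 down.
(2,2) = 4 − 3 = 1 completes the 4 across.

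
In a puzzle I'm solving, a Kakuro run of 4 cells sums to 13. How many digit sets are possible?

4 distinct digits from 1–9 sum between 10 and 30.
Enumerating: {1,2,3,7}, {1,2,4,6}, {1,3,4,5}.

3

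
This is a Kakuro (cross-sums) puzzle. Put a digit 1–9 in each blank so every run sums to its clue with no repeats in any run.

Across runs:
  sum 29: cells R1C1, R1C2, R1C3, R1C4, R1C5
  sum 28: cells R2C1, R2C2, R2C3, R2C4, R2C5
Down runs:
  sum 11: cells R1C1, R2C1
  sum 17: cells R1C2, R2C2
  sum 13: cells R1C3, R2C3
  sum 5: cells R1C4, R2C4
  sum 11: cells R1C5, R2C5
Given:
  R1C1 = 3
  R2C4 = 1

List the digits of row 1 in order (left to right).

3 8 9 4 5

17 in 2 cells must be {8,9}.
R1C4 = 5 − 1 = 4 completes the 5 down.
R2C1 = 11 − 3 = 8 completes the 11 down.
Given what's placed, R2C2 must be 9 to fit the 28 across and 17 down.
R1C2 = 17 − 9 = 8 completes the 17 down.
No cell is forced outright now. R1C3 can only be 5 or 9 (the digits allowed by both its 29 across and its 13 down). If R1C3 = 5: that forces R1C5 = 9, after which R2C3 would have to be in {3,4,6,7} for the 28 across but in {8} for the 13 down — contradiction. So R1C3 = 9.
R1C5 = 29 − 24 = 5 completes the 29 across.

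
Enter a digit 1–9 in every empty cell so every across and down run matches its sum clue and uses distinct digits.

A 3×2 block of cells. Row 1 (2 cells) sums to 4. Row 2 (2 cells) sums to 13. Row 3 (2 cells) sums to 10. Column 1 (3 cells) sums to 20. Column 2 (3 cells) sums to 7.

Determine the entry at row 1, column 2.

1

4 in 2 cells must be {1,3}; 7 in 3 cells must be {1,2,4}.
The 4 across and the 20 down share only 3, so (1,1) = 3.
(1,2) = 4 − 3 = 1 completes the 4 across.
Given what's placed, (2,2) must be 4 to fit the 13 across and 7 down.
(3,2) = 7 − 5 = 2 completes the 7 down.
(2,1) = 13 − 4 = 9 completes the 13 across.
(3,1) = 10 − 2 = 8 completes the 10 across.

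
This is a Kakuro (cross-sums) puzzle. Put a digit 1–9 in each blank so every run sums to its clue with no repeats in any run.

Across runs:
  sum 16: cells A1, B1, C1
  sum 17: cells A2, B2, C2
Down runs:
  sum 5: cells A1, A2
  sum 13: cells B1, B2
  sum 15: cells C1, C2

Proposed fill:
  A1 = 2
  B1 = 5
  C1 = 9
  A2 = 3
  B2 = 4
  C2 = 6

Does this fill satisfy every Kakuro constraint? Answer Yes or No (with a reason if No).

No — the down run B1–B2 sums to 9, not 13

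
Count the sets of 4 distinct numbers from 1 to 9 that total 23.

9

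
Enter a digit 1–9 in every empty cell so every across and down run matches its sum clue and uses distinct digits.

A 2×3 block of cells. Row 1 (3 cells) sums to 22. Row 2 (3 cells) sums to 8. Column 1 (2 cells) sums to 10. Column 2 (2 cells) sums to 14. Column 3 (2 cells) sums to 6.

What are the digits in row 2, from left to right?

The 22 across and the 6 down share only 5, so (1,3) = 5.
The 8 across and the 14 down share only 5, so (2,2) = 5.
(2,3) = 6 − 5 = 1 completes the 6 down.
(1,2) = 14 − 5 = 9 completes the 14 down.
(2,1) = 8 − 6 = 2 completes the 8 across.
(1,1) = 22 − 14 = 8 completes the 22 across.

2 5 1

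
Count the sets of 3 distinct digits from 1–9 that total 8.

2

3 distinct digits from 1–9 sum between 6 and 24.
Enumerating: {1,2,5}, {1,3,4}.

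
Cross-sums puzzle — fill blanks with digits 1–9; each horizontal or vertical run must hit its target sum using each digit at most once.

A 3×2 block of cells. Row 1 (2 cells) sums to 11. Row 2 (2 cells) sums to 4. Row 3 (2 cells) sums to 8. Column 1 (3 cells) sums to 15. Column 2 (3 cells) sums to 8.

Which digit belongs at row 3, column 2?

4 in 2 cells must be {1,3}.
Nothing is forced directly, so branch on (2,1), whose candidates are 1 or 3. If (2,1) = 1: that forces (2,2) = 3, (3,2) = 1, (1,2) = 4, after which (3,1) would have to be in {7} for the 8 across but in {5,6,8,9} for the 15 down — contradiction. So (2,1) = 3.
(2,2) = 4 − 3 = 1 completes the 4 across.
Nothing is forced directly, so branch on (3,1), whose candidates are 5 or 7. If (3,1) = 7: that forces (1,1) = 5, after which (1,2) would have to be in {6} for the 11 across but in {2,3,4,5} for the 8 down — contradiction. So (3,1) = 5.
(1,1) = 15 − 8 = 7 completes the 15 down.
(1,2) = 11 − 7 = 4 completes the 11 across.
(3,2) = 8 − 5 = 3 completes the 8 across.

3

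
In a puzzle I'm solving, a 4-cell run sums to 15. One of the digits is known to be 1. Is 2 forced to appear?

Counterexample: {1,3,4,7} sums to 15 under that restriction without using 2.

No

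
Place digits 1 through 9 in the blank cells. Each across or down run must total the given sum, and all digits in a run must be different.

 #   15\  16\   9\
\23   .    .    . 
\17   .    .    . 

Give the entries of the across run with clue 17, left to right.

23 in 3 cells must be {6,8,9}; 16 in 2 cells must be {7,9}.
The 23 across and the 16 down share only 9, so R1C2 = 9.
R2C2 = 16 − 9 = 7 completes the 16 down.
Nothing is forced directly, so branch on R1C1, whose candidates are 6 or 8. If R1C1 = 8: that forces R1C3 = 6, after which R2C1 would have to be in {1,2,4,6,8,9} for the 17 across but in {7} for the 15 down — contradiction. So R1C1 = 6.
R1C3 = 23 − 15 = 8 completes the 23 across.
R2C1 = 15 − 6 = 9 completes the 15 down.
R2C3 = 17 − 16 = 1 completes the 17 across.

9 7 1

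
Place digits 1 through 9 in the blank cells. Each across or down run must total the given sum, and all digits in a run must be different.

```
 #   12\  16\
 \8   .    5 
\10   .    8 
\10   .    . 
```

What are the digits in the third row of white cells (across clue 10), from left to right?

7 3

R1C1 = 8 − 5 = 3 completes the 8 across.
R2C1 = 10 − 8 = 2 completes the 10 across.
R3C1 = 12 − 5 = 7 completes the 12 down.
R3C2 = 10 − 7 = 3 completes the 10 across.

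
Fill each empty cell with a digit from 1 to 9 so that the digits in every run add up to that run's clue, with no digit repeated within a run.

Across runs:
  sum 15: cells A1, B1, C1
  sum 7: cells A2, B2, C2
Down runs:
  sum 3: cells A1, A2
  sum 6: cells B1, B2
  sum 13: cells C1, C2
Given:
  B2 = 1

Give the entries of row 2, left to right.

2 1 4

7 in 3 cells must be {1,2,4}; 3 in 2 cells must be {1,2}.
B1 = 6 − 1 = 5 completes the 6 down.
A2 = 2: the only remaining digit allowed by both the 7 across and the 3 down.
C2 = 7 − 3 = 4 completes the 7 across.
A1 = 3 − 2 = 1 completes the 3 down.
C1 = 15 − 6 = 9 completes the 15 across.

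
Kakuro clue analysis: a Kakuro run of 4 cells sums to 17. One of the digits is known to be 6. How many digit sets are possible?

3

4 distinct digits from 1–9 sum between 10 and 30.
Keeping only sets containing 6.
Enumerating: {1,2,6,8}, {1,3,6,7}, {2,4,5,6}.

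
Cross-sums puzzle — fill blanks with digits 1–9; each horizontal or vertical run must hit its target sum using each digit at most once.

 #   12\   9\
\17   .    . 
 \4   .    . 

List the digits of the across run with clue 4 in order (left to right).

3 1

17 in 2 cells must be {8,9}; 4 in 2 cells must be {1,3}.
The 17 across and the 9 down share only 8, so R1C2 = 8.
The 4 across and the 12 down share only 3, so R2C1 = 3.
R2C2 = 4 − 3 = 1 completes the 4 across.
R1C1 = 17 − 8 = 9 completes the 17 across.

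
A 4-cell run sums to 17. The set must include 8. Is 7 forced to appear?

Counterexample: {1,2,6,8} sums to 17 under that restriction without using 7.

No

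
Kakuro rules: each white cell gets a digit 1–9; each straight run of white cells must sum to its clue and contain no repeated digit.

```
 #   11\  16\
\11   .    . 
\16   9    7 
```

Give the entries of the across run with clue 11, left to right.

16 in 2 cells must be {7,9}.
R1C1 = 11 − 9 = 2 completes the 11 down.
R1C2 = 11 − 2 = 9 completes the 11 across.

2 9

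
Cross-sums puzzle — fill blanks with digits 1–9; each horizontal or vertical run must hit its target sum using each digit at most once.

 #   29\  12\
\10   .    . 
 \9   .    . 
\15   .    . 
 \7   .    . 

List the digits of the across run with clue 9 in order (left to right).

8 1

29 in 4 cells must be {5,7,8,9}.
Only 6 fits R3C2 under both its across sum 15 and down sum 12.
The 7 across and the 29 down share only 5, so R4C1 = 5.
R4C2 = 7 − 5 = 2 completes the 7 across.
R3C1 = 15 − 6 = 9 completes the 15 across.
No cell is forced outright now. R1C1 can only be 7 or 8 (the digits allowed by both its 10 across and its 29 down). If R1C1 = 8: then R1C2 would have to be in {2} for the 10 across but in {1,3} for the 12 down — contradiction. So R1C1 = 7.
R1C2 = 10 − 7 = 3 completes the 10 across.
R2C1 = 29 − 21 = 8 completes the 29 down.
R2C2 = 9 − 8 = 1 completes the 9 across.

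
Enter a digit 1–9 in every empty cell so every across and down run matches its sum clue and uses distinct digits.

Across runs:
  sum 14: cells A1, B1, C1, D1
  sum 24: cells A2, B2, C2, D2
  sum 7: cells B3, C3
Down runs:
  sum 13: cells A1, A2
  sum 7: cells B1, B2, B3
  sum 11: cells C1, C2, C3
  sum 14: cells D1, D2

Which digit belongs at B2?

2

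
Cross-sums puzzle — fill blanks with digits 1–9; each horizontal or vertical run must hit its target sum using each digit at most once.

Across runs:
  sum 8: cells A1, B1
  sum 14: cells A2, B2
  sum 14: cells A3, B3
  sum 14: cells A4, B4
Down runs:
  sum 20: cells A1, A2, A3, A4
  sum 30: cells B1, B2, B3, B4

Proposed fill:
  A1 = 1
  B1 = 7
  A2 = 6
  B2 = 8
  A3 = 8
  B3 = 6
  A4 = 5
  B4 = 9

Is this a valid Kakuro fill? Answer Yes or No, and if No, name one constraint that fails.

Across: 1+7=8; 6+8=14; 8+6=14; 5+9=14. Down: 1+6+8+5=20; 7+8+6+9=30. No digit repeats within any run.

Yes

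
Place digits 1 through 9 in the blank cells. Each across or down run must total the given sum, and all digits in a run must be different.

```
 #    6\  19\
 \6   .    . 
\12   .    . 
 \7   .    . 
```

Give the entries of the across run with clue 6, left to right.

2 4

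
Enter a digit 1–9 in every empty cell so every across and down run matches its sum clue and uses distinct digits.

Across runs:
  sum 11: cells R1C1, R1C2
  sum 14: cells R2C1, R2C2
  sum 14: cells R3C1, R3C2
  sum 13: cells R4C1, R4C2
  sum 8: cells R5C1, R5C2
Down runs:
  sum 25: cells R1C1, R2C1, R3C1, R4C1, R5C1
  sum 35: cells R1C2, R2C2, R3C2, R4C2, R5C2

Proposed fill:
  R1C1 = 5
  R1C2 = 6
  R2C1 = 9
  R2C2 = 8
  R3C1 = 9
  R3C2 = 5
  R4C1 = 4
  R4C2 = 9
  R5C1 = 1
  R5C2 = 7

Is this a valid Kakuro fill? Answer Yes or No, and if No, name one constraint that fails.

No — the across run R2C1–R2C2 sums to 17, not 14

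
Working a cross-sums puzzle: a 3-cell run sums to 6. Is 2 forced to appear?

Yes

The only way to make 6 from 3 distinct digits is {1,2,3}, which contains 2.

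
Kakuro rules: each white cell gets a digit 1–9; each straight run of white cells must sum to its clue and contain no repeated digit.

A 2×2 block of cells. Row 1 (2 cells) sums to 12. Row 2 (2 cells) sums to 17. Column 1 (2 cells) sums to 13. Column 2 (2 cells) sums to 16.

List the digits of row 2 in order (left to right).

17 in 2 cells must be {8,9}; 16 in 2 cells must be {7,9}.
The 17 across and the 16 down share only 9, so (2,2) = 9.
(1,2) = 16 − 9 = 7 completes the 16 down.
(2,1) = 17 − 9 = 8 completes the 17 across.
(1,1) = 12 − 7 = 5 completes the 12 across.

8, 9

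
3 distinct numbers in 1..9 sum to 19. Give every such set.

{2,8,9}; {3,7,9}; {4,6,9}; {4,7,8}; {5,6,8}

3 distinct digits from 1–9 sum between 6 and 24.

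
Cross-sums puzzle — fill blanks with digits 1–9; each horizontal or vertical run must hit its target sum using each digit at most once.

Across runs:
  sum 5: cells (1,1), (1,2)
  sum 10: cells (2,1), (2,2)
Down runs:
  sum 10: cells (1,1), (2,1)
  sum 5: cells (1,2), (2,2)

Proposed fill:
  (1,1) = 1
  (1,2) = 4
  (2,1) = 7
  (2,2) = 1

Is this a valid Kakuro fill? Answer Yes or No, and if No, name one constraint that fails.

No — the down run (1,1)–(2,1) sums to 8, not 10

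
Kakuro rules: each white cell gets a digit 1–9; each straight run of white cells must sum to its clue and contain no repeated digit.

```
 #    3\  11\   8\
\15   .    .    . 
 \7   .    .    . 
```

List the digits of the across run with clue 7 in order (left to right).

1 4 2

7 in 3 cells must be {1,2,4}; 3 in 2 cells must be {1,2}.
Nothing is forced directly, so branch on R2C2, whose candidates are 2 or 4. If R2C2 = 2: that forces R1C2 = 9, R2C1 = 1, after which R2C3 would have to be in {4} for the 7 across but in {1,2,3,5,6,7} for the 8 down — contradiction. So R2C2 = 4.
R1C2 = 11 − 4 = 7 completes the 11 down.
Given what's placed, R1C1 must be 2 to fit the 15 across and 3 down.
R1C3 = 15 − 9 = 6 completes the 15 across.
R2C1 = 3 − 2 = 1 completes the 3 down.
R2C3 = 7 − 5 = 2 completes the 7 across.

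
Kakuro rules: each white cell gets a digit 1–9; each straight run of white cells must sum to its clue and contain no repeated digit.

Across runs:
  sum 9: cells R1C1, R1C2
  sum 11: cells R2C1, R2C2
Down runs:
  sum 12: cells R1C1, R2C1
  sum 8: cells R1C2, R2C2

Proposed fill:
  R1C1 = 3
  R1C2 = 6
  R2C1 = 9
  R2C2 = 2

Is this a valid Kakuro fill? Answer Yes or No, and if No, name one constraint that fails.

Yes

Across: 3+6=9; 9+2=11. Down: 3+9=12; 6+2=8. No digit repeats within any run.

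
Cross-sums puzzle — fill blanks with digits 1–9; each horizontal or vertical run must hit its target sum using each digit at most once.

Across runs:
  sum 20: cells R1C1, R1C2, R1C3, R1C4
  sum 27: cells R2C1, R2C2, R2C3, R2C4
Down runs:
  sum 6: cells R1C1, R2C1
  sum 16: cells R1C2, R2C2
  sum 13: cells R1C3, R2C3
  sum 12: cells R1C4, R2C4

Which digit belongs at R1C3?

16 in 2 cells must be {7,9}.
Nothing is forced directly, so branch on R2C1, whose candidates are 4 or 5. If R2C1 = 4: that forces R1C1 = 2, R2C2 = 9, R2C4 = 8, R1C2 = 7, after which R1C4 would have to be in {3,5,6,8} for the 20 across but in {4} for the 12 down — contradiction. So R2C1 = 5.
R1C1 = 6 − 5 = 1 completes the 6 down.
Nothing is forced directly, so branch on R1C2, whose candidates are 7 or 9. If R1C2 = 7: that forces R2C2 = 9, R2C4 = 7, after which R1C4 would have to be in {3,4,8,9} for the 20 across but in {5} for the 12 down — contradiction. So R1C2 = 9.
R2C2 = 16 − 9 = 7 completes the 16 down.
R2C4 = 9: the only remaining digit allowed by both the 27 across and the 12 down.
R1C4 = 12 − 9 = 3 completes the 12 down.
R2C3 = 27 − 21 = 6 completes the 27 across.
R1C3 = 20 − 13 = 7 completes the 20 across.

7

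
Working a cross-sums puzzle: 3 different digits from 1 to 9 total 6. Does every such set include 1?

Yes

The only way to make 6 from 3 distinct digits is {1,2,3}, which contains 1.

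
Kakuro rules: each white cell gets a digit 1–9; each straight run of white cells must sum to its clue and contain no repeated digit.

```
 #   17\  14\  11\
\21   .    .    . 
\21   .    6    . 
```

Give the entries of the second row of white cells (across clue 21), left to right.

17 in 2 cells must be {8,9}.
R1C2 = 14 − 6 = 8 completes the 14 down.
Given what's placed, R2C1 must be 8 to fit the 21 across and 17 down.
R2C3 = 21 − 14 = 7 completes the 21 across.
R1C1 = 17 − 8 = 9 completes the 17 down.
R1C3 = 21 − 17 = 4 completes the 21 across.

8 6 7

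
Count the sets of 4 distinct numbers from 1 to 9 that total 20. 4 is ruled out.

6

4 distinct digits from 1–9 sum between 10 and 30.
Dropping sets that contain 4.
Enumerating: {1,2,8,9}, {1,3,7,9}, {1,5,6,8}, {2,3,6,9}, {2,3,7,8}, {2,5,6,7}.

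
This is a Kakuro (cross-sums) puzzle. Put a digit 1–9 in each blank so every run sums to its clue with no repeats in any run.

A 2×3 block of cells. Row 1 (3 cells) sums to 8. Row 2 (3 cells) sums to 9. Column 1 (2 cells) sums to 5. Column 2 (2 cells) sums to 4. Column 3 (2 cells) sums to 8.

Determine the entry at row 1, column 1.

4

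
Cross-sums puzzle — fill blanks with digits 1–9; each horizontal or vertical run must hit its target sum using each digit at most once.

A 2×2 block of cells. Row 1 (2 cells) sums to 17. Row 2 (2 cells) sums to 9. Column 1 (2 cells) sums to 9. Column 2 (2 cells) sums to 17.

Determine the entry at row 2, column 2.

8

17 in 2 cells must be {8,9}.
The 17 across and the 9 down share only 8, so (1,1) = 8.
(1,2) = 17 − 8 = 9 completes the 17 across.
(2,1) = 9 − 8 = 1 completes the 9 down.
(2,2) = 9 − 1 = 8 completes the 9 across.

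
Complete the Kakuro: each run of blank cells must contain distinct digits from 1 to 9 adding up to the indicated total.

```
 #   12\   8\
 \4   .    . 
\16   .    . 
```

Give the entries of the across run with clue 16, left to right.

9, 7

4 in 2 cells must be {1,3}; 16 in 2 cells must be {7,9}.
The 4 across and the 12 down share only 3, so R1C1 = 3.
R1C2 = 4 − 3 = 1 completes the 4 across.
R2C1 = 12 − 3 = 9 completes the 12 down.
R2C2 = 16 − 9 = 7 completes the 16 across.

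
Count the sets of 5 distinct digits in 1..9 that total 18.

5 distinct digits from 1–9 sum between 15 and 35.
Enumerating: {1,2,3,4,8}, {1,2,3,5,7}, {1,2,4,5,6}.

3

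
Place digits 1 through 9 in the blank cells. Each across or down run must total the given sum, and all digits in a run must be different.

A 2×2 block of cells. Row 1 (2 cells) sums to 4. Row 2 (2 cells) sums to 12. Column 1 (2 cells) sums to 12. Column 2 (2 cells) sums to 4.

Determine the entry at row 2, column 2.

4 in 2 cells must be {1,3}.
The 4 across and the 12 down share only 3, so (1,1) = 3.
(1,2) = 4 − 3 = 1 completes the 4 across.
(2,1) = 12 − 3 = 9 completes the 12 down.
(2,2) = 12 − 9 = 3 completes the 12 across.

3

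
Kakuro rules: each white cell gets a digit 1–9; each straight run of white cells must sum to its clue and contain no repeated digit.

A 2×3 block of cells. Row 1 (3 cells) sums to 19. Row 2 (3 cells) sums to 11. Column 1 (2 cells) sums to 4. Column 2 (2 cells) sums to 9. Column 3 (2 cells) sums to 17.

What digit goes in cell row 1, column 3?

9

4 in 2 cells must be {1,3}; 17 in 2 cells must be {8,9}.
The 19 across and the 4 down share only 3, so (1,1) = 3.
Given what's placed, (1,2) must be 7 to fit the 19 across and 9 down.
(1,3) = 19 − 10 = 9 completes the 19 across.
(2,1) = 4 − 3 = 1 completes the 4 down.
(2,2) = 9 − 7 = 2 completes the 9 down.
(2,3) = 11 − 3 = 8 completes the 11 across.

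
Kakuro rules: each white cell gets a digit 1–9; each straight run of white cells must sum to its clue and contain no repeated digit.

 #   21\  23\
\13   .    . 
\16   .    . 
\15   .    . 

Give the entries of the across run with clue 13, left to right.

5 8

16 in 2 cells must be {7,9}; 23 in 3 cells must be {6,8,9}.
The 16 across and the 23 down share only 9, so R2C2 = 9.
R2C1 = 16 − 9 = 7 completes the 16 across.
Nothing is forced directly, so branch on R1C2, whose candidates are 6 or 8. If R1C2 = 6: then R1C1 would have to be in {7} for the 13 across but in {5,6,8,9} for the 21 down — contradiction. So R1C2 = 8.
R1C1 = 13 − 8 = 5 completes the 13 across.
R3C1 = 21 − 12 = 9 completes the 21 down.
R3C2 = 15 − 9 = 6 completes the 15 across.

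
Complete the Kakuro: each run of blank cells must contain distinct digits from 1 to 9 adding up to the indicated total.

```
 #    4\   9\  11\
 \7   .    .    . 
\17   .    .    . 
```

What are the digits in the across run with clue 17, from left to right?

7 in 3 cells must be {1,2,4}; 4 in 2 cells must be {1,3}.
The 7 across and the 4 down share only 1, so R1C1 = 1.
R2C1 = 4 − 1 = 3 completes the 4 down.
Nothing is forced directly, so branch on R1C2, whose candidates are 2 or 4. If R1C2 = 2: that forces R1C3 = 4, after which R2C2 would have to be in {5,6,8,9} for the 17 across but in {7} for the 9 down — contradiction. So R1C2 = 4.
R1C3 = 7 − 5 = 2 completes the 7 across.
R2C2 = 9 − 4 = 5 completes the 9 down.
R2C3 = 17 − 8 = 9 completes the 17 across.

3, 5, 9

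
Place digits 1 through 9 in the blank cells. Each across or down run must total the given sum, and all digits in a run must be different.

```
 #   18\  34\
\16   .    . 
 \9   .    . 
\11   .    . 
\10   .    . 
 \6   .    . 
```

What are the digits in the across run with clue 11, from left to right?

16 in 2 cells must be {7,9}; 34 in 5 cells must be {4,6,7,8,9}.
Only 7 fits R1C1 under both its across sum 16 and down sum 18.
R1C2 = 16 − 7 = 9 completes the 16 across.
Given what's placed, R5C2 must be 4 to fit the 6 across and 34 down.
R5C1 = 6 − 4 = 2 completes the 6 across.
No cell is forced outright now. R4C1 can only be 1 or 3 (the digits allowed by both its 10 across and its 18 down). If R4C1 = 1: then R4C2 would have to be in {9} for the 10 across but in {6,7,8} for the 34 down — contradiction. So R4C1 = 3.
Given what's placed, R3C1 must be 5 to fit the 11 across and 18 down.
R3C2 = 11 − 5 = 6 completes the 11 across.

5 6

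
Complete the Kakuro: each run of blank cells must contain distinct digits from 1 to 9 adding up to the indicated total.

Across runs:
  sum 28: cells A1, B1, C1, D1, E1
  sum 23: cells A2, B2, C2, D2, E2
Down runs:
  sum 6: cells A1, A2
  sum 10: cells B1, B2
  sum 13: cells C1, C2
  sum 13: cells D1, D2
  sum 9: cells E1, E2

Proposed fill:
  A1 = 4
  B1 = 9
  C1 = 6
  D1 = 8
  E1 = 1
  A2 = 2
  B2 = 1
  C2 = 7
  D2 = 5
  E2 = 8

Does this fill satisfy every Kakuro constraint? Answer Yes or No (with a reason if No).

Yes

Across: 4+9+6+8+1=28; 2+1+7+5+8=23. Down: 4+2=6; 9+1=10; 6+7=13; 8+5=13; 1+8=9. No digit repeats within any run.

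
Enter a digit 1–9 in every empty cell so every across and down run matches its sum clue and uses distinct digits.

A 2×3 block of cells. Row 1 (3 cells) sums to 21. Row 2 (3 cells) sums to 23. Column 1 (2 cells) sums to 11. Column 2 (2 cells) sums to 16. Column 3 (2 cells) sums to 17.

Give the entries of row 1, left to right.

5 7 9

23 in 3 cells must be {6,8,9}; 16 in 2 cells must be {7,9}; 17 in 2 cells must be {8,9}.
The 23 across and the 16 down share only 9, so (2,2) = 9.
Given what's placed, (2,3) must be 8 to fit the 23 across and 17 down.
(1,2) = 16 − 9 = 7 completes the 16 down.
(1,3) = 17 − 8 = 9 completes the 17 down.
(2,1) = 23 − 17 = 6 completes the 23 across.
(1,1) = 21 − 16 = 5 completes the 21 across.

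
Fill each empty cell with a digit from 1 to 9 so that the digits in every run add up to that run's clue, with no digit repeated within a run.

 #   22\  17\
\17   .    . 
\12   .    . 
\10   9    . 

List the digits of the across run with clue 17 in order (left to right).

8, 9

17 in 2 cells must be {8,9}.
R1C1 = 8: the only remaining digit allowed by both the 17 across and the 22 down.
R1C2 = 17 − 8 = 9 completes the 17 across.
R2C1 = 22 − 17 = 5 completes the 22 down.
R2C2 = 12 − 5 = 7 completes the 12 across.
R3C2 = 10 − 9 = 1 completes the 10 across.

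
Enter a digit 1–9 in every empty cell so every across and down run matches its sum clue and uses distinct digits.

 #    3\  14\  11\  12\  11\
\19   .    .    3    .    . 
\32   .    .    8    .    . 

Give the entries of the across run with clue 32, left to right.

3 in 2 cells must be {1,2}.
R2C1 = 2: the only remaining digit allowed by both the 32 across and the 3 down.
R1C1 = 3 − 2 = 1 completes the 3 down.
No cell is forced outright now. R2C4 can only be 7 or 9 (the digits allowed by both its 32 across and its 12 down). If R2C4 = 9: then R1C4 would have to be in {2,4,5,6,7,8,9} for the 19 across but in {3} for the 12 down — contradiction. So R2C4 = 7.
R1C4 = 12 − 7 = 5 completes the 12 down.
Nothing is forced directly, so branch on R2C2, whose candidates are 6 or 9. If R2C2 = 9: then R1C2 would have to be in {2,4,6,8} for the 19 across but in {5} for the 14 down — contradiction. So R2C2 = 6.
R1C2 = 14 − 6 = 8 completes the 14 down.
R1C5 = 19 − 17 = 2 completes the 19 across.
R2C5 = 32 − 23 = 9 completes the 32 across.

2, 6, 8, 7, 9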